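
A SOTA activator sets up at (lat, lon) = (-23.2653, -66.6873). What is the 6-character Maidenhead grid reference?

Offset from 180°W / 90°S: lon 113.3127°, lat 66.7347°.
Field: 113.3127/20 → 5 → F, 66.7347/10 → 6 → G; chars FG.
Square: 13.3127/2 → 6, 6.7347/1 → 6; chars 66.
Subsquare: 1.3127/0.0833333 → 15 → p, 0.7347/0.0416667 → 17 → r; chars pr.

FG66pr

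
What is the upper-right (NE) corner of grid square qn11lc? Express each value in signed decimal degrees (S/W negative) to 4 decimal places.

41.1250, 143.0000

Field Q=16, N=13: +16·20° lon, +13·10° lat → SW at lon 140°, lat 40°.
Square 1, 1: +1·2° lon, +1·1° lat → SW at lon 142°, lat 41°.
Subsquare l=11, c=2: +11·0.0833333° lon, +2·0.0416667° lat → SW at lon 142.917°, lat 41.0833°.
Cell spans 0.0833333° lon × 0.0416667° lat. NE corner is SW corner plus one full cell.
latitude 41.1250, longitude 143.0000.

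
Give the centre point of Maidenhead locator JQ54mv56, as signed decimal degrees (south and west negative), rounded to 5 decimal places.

74.90208, 11.04583

Field J=9, Q=16: +9·20° lon, +16·10° lat → SW at lon 0°, lat 70°.
Square 5, 4: +5·2° lon, +4·1° lat → SW at lon 10°, lat 74°.
Subsquare m=12, v=21: +12·0.0833333° lon, +21·0.0416667° lat → SW at lon 11°, lat 74.875°.
Extended square 5, 6: +5·0.00833333° lon, +6·0.00416667° lat → SW at lon 11.0417°, lat 74.9°.
Cell spans 0.00833333° lon × 0.00416667° lat. Centre is SW corner plus half of each.
latitude 74.90208, longitude 11.04583.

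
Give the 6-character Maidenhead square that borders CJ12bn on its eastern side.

CJ12cn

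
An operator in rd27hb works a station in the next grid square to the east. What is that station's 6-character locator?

Longitude subsquare h = 7; +1 → 8 = i.
The latitude characters are unchanged.

RD27ib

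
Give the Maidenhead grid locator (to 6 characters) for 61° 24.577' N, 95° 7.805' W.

EP21kj

Shift to the Maidenhead origin (180°W, 90°S): lon 84.8699, lat 151.4096.
Field: 84.8699/20 → 4 → E, 151.4096/10 → 15 → P; chars EP.
Square: 4.8699/2 → 2, 1.4096/1 → 1; chars 21.
Subsquare: 0.8699/0.0833333 → 10 → k, 0.4096/0.0416667 → 9 → j; chars kj.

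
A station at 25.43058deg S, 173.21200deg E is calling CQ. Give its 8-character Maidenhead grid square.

RG64on56

Shift to the Maidenhead origin (180°W, 90°S): lon 353.21200, lat 64.56942.
Field (20°×10°, letters A–R): lon ⌊353.21200/20⌋ = 17 → R; lat ⌊64.56942/10⌋ = 6 → G.
Square (2°×1°, digits 0–9): lon ⌊13.21200/2⌋ = 6; lat ⌊4.56942/1⌋ = 4.
Subsquare (5′×2.5′, letters a–x): lon ⌊1.21200/0.0833333⌋ = 14 → o; lat ⌊0.56942/0.0416667⌋ = 13 → n.
Extended square (30″×15″, digits 0–9): lon ⌊0.04533/0.00833333⌋ = 5; lat ⌊0.02775/0.00416667⌋ = 6.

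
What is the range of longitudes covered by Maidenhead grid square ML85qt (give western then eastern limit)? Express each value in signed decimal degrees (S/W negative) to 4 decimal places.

77.3333, 77.4167

Field M=12, L=11: +12·20° lon, +11·10° lat → SW at lon 60°, lat 20°.
Square 8, 5: +8·2° lon, +5·1° lat → SW at lon 76°, lat 25°.
Subsquare q=16, t=19: +16·0.0833333° lon, +19·0.0416667° lat → SW at lon 77.3333°, lat 25.7917°.
Cell spans 0.0833333° lon × 0.0416667° lat.
west 77.3333, east 77.4167.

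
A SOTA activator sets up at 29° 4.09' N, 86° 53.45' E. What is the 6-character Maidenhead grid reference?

NL39kb

Shift to the Maidenhead origin (180°W, 90°S): lon 266.8908, lat 119.0682.
Field: 266.8908/20 → 13 → N, 119.0682/10 → 11 → L; chars NL.
Square: 6.8908/2 → 3, 9.0682/1 → 9; chars 39.
Subsquare: 0.8908/0.0833333 → 10 → k, 0.0682/0.0416667 → 1 → b; chars kb.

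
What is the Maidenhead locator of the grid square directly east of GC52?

GC62

Longitude square 5; +1 → 6.
The latitude characters are unchanged.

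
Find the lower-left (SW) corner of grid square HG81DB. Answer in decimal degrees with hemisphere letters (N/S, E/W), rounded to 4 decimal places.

28.9583° S, 23.7500° W

Field H=7, G=6: +7·20° lon, +6·10° lat → SW at lon -40°, lat -30°.
Square 8, 1: +8·2° lon, +1·1° lat → SW at lon -24°, lat -29°.
Subsquare d=3, b=1: +3·0.0833333° lon, +1·0.0416667° lat → SW at lon -23.75°, lat -28.9583°.
latitude 28.9583° S, longitude 23.7500° W.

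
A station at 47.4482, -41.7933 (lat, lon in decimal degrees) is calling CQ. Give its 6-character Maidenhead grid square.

GN97ck

Offset from 180°W / 90°S: lon 138.2067°, lat 137.4482°.
Field (20°×10°, letters A–R): 138.2067/20 → 6 → G, 137.4482/10 → 13 → N; chars GN.
Square (2°×1°, digits 0–9): 18.2067/2 → 9, 7.4482/1 → 7; chars 97.
Subsquare (5′×2.5′, letters a–x): 0.2067/0.0833333 → 2 → c, 0.4482/0.0416667 → 10 → k; chars ck.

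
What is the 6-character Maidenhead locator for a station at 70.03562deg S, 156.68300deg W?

Shift to the Maidenhead origin (180°W, 90°S): lon 23.3170, lat 19.9644.
Field: lon ⌊23.3170/20⌋ = 1 → B; lat ⌊19.9644/10⌋ = 1 → B.
Square: lon ⌊3.3170/2⌋ = 1; lat ⌊9.9644/1⌋ = 9.
Subsquare: lon ⌊1.3170/0.0833333⌋ = 15 → p; lat ⌊0.9644/0.0416667⌋ = 23 → x.

BB19px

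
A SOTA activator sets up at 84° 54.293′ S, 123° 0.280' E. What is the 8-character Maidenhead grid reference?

PA15mc02

Offset from 180°W / 90°S: lon 303.00467°, lat 5.09512°.
Field: lon ⌊303.00467/20⌋ = 15 → P; lat ⌊5.09512/10⌋ = 0 → A.
Square: lon ⌊3.00467/2⌋ = 1; lat ⌊5.09512/1⌋ = 5.
Subsquare: lon ⌊1.00467/0.0833333⌋ = 12 → m; lat ⌊0.09512/0.0416667⌋ = 2 → c.
Extended square: lon ⌊0.00467/0.00833333⌋ = 0; lat ⌊0.01178/0.00416667⌋ = 2.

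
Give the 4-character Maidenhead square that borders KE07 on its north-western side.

JE98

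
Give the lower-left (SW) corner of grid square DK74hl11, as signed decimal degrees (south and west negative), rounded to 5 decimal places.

14.46250, -105.40833

Field D=3, K=10: +3·20° lon, +10·10° lat → SW at lon -120°, lat 10°.
Square 7, 4: +7·2° lon, +4·1° lat → SW at lon -106°, lat 14°.
Subsquare h=7, l=11: +7·0.0833333° lon, +11·0.0416667° lat → SW at lon -105.417°, lat 14.4583°.
Extended square 1, 1: +1·0.00833333° lon, +1·0.00416667° lat → SW at lon -105.408°, lat 14.4625°.
latitude 14.46250, longitude -105.40833.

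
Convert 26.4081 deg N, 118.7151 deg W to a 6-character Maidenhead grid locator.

DL06pj

Shift to the Maidenhead origin (180°W, 90°S): lon 61.2849, lat 116.4081.
Field: 61.2849/20 → 3 → D, 116.4081/10 → 11 → L; chars DL.
Square: 1.2849/2 → 0, 6.4081/1 → 6; chars 06.
Subsquare: 1.2849/0.0833333 → 15 → p, 0.4081/0.0416667 → 9 → j; chars pj.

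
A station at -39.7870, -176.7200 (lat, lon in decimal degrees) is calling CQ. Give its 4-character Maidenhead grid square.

AF10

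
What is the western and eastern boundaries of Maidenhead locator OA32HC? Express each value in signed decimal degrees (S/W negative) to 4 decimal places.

Field O=14, A=0: +14·20° lon, +0·10° lat → SW at lon 100°, lat -90°.
Square 3, 2: +3·2° lon, +2·1° lat → SW at lon 106°, lat -88°.
Subsquare h=7, c=2: +7·0.0833333° lon, +2·0.0416667° lat → SW at lon 106.583°, lat -87.9167°.
Cell spans 0.0833333° lon × 0.0416667° lat.
west 106.5833, east 106.6667.

106.5833, 106.6667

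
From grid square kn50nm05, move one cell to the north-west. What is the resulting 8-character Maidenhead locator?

KN50mm96

Longitude extended square 0; −1 → -1, wraps to 9, carry into subsquare.
Longitude subsquare n = 13; −1 → 12 = m.
Latitude extended square 5; +1 → 6.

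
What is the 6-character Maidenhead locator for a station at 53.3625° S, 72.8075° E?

MD66jp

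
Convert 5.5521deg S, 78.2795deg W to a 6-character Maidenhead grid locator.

Offset from 180°W / 90°S: lon 101.7205°, lat 84.4479°.
Field: lon ⌊101.7205/20⌋ = 5 → F; lat ⌊84.4479/10⌋ = 8 → I.
Square: lon ⌊1.7205/2⌋ = 0; lat ⌊4.4479/1⌋ = 4.
Subsquare: lon ⌊1.7205/0.0833333⌋ = 20 → u; lat ⌊0.4479/0.0416667⌋ = 10 → k.

FI04uk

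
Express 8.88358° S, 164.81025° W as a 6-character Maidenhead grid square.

AI71oc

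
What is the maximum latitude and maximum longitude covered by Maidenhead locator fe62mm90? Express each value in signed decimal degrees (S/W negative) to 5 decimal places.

-47.49583, -66.91667

Field F=5, E=4: +5·20° lon, +4·10° lat → SW at lon -80°, lat -50°.
Square 6, 2: +6·2° lon, +2·1° lat → SW at lon -68°, lat -48°.
Subsquare m=12, m=12: +12·0.0833333° lon, +12·0.0416667° lat → SW at lon -67°, lat -47.5°.
Extended square 9, 0: +9·0.00833333° lon, +0·0.00416667° lat → SW at lon -66.925°, lat -47.5°.
Cell spans 0.00833333° lon × 0.00416667° lat. NE corner is SW corner plus one full cell.
latitude -47.49583, longitude -66.91667.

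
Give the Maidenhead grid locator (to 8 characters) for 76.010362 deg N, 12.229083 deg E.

Add 180° to longitude and 90° to latitude: 192.22908, 166.01036.
Field: lon ⌊192.22908/20⌋ = 9 → J; lat ⌊166.01036/10⌋ = 16 → Q.
Square: lon ⌊12.22908/2⌋ = 6; lat ⌊6.01036/1⌋ = 6.
Subsquare: lon ⌊0.22908/0.0833333⌋ = 2 → c; lat ⌊0.01036/0.0416667⌋ = 0 → a.
Extended square: lon ⌊0.06242/0.00833333⌋ = 7; lat ⌊0.01036/0.00416667⌋ = 2.

JQ66ca72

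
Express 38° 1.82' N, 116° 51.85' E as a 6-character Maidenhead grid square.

Shift to the Maidenhead origin (180°W, 90°S): lon 296.8642, lat 128.0303.
Field: 296.8642/20 → 14 → O, 128.0303/10 → 12 → M; chars OM.
Square: 16.8642/2 → 8, 8.0303/1 → 8; chars 88.
Subsquare: 0.8642/0.0833333 → 10 → k, 0.0303/0.0416667 → 0 → a; chars ka.

OM88ka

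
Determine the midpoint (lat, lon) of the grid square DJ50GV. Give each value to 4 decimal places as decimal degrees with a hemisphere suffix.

Field D=3, J=9: +3·20° lon, +9·10° lat → SW at lon -120°, lat 0°.
Square 5, 0: +5·2° lon, +0·1° lat → SW at lon -110°, lat 0°.
Subsquare g=6, v=21: +6·0.0833333° lon, +21·0.0416667° lat → SW at lon -109.5°, lat 0.875°.
Cell spans 0.0833333° lon × 0.0416667° lat. Centre is SW corner plus half of each.
latitude 0.8958° N, longitude 109.4583° W.

0.8958° N, 109.4583° W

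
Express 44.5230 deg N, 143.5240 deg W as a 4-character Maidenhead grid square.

BN84

Shift to the Maidenhead origin (180°W, 90°S): lon 36.48, lat 134.52.
Field: 36.48/20 → 1 → B, 134.52/10 → 13 → N; chars BN.
Square: 16.48/2 → 8, 4.52/1 → 4; chars 84.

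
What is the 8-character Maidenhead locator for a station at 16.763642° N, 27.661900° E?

KK36ts93

Offset from 180°W / 90°S: lon 207.66190°, lat 106.76364°.
Field (20°×10°, letters A–R): 207.66190/20 → 10 → K, 106.76364/10 → 10 → K; chars KK.
Square (2°×1°, digits 0–9): 7.66190/2 → 3, 6.76364/1 → 6; chars 36.
Subsquare (5′×2.5′, letters a–x): 1.66190/0.0833333 → 19 → t, 0.76364/0.0416667 → 18 → s; chars ts.
Extended square (30″×15″, digits 0–9): 0.07857/0.00833333 → 9, 0.01364/0.00416667 → 3; chars 93.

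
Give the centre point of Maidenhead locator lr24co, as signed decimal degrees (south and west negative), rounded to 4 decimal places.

84.6042, 44.2083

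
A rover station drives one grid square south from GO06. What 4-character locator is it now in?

GO05

Latitude square 6; −1 → 5.
The longitude characters are unchanged.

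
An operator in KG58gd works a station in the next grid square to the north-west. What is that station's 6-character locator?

KG58fe

Longitude subsquare g = 6; −1 → 5 = f.
Latitude subsquare d = 3; +1 → 4 = e.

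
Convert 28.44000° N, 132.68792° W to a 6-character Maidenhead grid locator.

Shift to the Maidenhead origin (180°W, 90°S): lon 47.3121, lat 118.4400.
Field: 47.3121/20 → 2 → C, 118.4400/10 → 11 → L; chars CL.
Square: 7.3121/2 → 3, 8.4400/1 → 8; chars 38.
Subsquare: 1.3121/0.0833333 → 15 → p, 0.4400/0.0416667 → 10 → k; chars pk.

CL38pk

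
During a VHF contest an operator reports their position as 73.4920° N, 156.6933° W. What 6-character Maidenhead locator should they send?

Offset from 180°W / 90°S: lon 23.3067°, lat 163.4920°.
Field: lon ⌊23.3067/20⌋ = 1 → B; lat ⌊163.4920/10⌋ = 16 → Q.
Square: lon ⌊3.3067/2⌋ = 1; lat ⌊3.4920/1⌋ = 3.
Subsquare: lon ⌊1.3067/0.0833333⌋ = 15 → p; lat ⌊0.4920/0.0416667⌋ = 11 → l.

BQ13pl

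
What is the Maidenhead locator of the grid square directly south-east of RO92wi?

RO92xh

Longitude subsquare w = 22; +1 → 23 = x.
Latitude subsquare i = 8; −1 → 7 = h.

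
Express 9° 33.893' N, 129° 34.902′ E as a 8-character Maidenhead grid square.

PJ49sn95

Shift to the Maidenhead origin (180°W, 90°S): lon 309.58170, lat 99.56488.
Field: 309.58170/20 → 15 → P, 99.56488/10 → 9 → J; chars PJ.
Square: 9.58170/2 → 4, 9.56488/1 → 9; chars 49.
Subsquare: 1.58170/0.0833333 → 18 → s, 0.56488/0.0416667 → 13 → n; chars sn.
Extended square: 0.08170/0.00833333 → 9, 0.02322/0.00416667 → 5; chars 95.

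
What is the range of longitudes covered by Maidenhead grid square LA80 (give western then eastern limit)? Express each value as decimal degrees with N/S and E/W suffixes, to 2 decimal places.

Field L=11, A=0: +11·20° lon, +0·10° lat → SW at lon 40°, lat -90°.
Square 8, 0: +8·2° lon, +0·1° lat → SW at lon 56°, lat -90°.
Cell spans 2° lon × 1° lat.
west 56.00° E, east 58.00° E.

56.00° E, 58.00° E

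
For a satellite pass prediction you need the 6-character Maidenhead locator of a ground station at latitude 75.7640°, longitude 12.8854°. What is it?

Add 180° to longitude and 90° to latitude: 192.8854, 165.7640.
Field: lon ⌊192.8854/20⌋ = 9 → J; lat ⌊165.7640/10⌋ = 16 → Q.
Square: lon ⌊12.8854/2⌋ = 6; lat ⌊5.7640/1⌋ = 5.
Subsquare: lon ⌊0.8854/0.0833333⌋ = 10 → k; lat ⌊0.7640/0.0416667⌋ = 18 → s.

JQ65ks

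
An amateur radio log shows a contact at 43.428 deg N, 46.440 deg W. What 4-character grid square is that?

GN63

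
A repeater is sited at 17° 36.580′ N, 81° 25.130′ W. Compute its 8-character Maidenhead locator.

EK97go96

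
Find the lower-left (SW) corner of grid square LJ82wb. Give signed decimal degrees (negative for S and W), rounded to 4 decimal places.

2.0417, 57.8333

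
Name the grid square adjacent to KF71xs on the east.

Longitude subsquare x = 23; +1 → 24, wraps to 0 = a, carry into square.
Longitude square 7; +1 → 8.
The latitude characters are unchanged.

KF81as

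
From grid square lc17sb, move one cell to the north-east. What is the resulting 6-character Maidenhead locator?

LC17tc

Longitude subsquare s = 18; +1 → 19 = t.
Latitude subsquare b = 1; +1 → 2 = c.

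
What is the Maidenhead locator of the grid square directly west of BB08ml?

Longitude subsquare m = 12; −1 → 11 = l.
The latitude characters are unchanged.

BB08ll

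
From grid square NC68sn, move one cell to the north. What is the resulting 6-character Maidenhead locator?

Latitude subsquare n = 13; +1 → 14 = o.
The longitude characters are unchanged.

NC68so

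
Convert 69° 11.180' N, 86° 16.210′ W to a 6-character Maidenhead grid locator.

EP69ue

Offset from 180°W / 90°S: lon 93.7298°, lat 159.1863°.
Field: lon ⌊93.7298/20⌋ = 4 → E; lat ⌊159.1863/10⌋ = 15 → P.
Square: lon ⌊13.7298/2⌋ = 6; lat ⌊9.1863/1⌋ = 9.
Subsquare: lon ⌊1.7298/0.0833333⌋ = 20 → u; lat ⌊0.1863/0.0416667⌋ = 4 → e.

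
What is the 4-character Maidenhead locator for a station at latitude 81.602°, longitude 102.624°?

OR11

Add 180° to longitude and 90° to latitude: 282.62, 171.60.
Field (20°×10°, letters A–R): lon ⌊282.62/20⌋ = 14 → O; lat ⌊171.60/10⌋ = 17 → R.
Square (2°×1°, digits 0–9): lon ⌊2.62/2⌋ = 1; lat ⌊1.60/1⌋ = 1.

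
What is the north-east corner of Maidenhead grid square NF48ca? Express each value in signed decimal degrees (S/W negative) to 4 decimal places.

-31.9583, 88.2500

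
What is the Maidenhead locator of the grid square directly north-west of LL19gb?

LL19fc

Longitude subsquare g = 6; −1 → 5 = f.
Latitude subsquare b = 1; +1 → 2 = c.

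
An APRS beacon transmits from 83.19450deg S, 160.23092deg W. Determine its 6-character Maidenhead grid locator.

Add 180° to longitude and 90° to latitude: 19.7691, 6.8055.
Field: lon ⌊19.7691/20⌋ = 0 → A; lat ⌊6.8055/10⌋ = 0 → A.
Square: lon ⌊19.7691/2⌋ = 9; lat ⌊6.8055/1⌋ = 6.
Subsquare: lon ⌊1.7691/0.0833333⌋ = 21 → v; lat ⌊0.8055/0.0416667⌋ = 19 → t.

AA96vt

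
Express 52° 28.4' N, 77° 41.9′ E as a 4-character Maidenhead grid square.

MO82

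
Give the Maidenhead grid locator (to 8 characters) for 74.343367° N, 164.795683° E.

Add 180° to longitude and 90° to latitude: 344.79568, 164.34337.
Field: 344.79568/20 → 17 → R, 164.34337/10 → 16 → Q; chars RQ.
Square: 4.79568/2 → 2, 4.34337/1 → 4; chars 24.
Subsquare: 0.79568/0.0833333 → 9 → j, 0.34337/0.0416667 → 8 → i; chars ji.
Extended square: 0.04568/0.00833333 → 5, 0.01003/0.00416667 → 2; chars 52.

RQ24ji52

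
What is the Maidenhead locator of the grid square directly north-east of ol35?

OL46

Longitude square 3; +1 → 4.
Latitude square 5; +1 → 6.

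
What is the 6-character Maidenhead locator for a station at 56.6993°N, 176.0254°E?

RO86aq

Shift to the Maidenhead origin (180°W, 90°S): lon 356.0254, lat 146.6993.
Field: 356.0254/20 → 17 → R, 146.6993/10 → 14 → O; chars RO.
Square: 16.0254/2 → 8, 6.6993/1 → 6; chars 86.
Subsquare: 0.0254/0.0833333 → 0 → a, 0.6993/0.0416667 → 16 → q; chars aq.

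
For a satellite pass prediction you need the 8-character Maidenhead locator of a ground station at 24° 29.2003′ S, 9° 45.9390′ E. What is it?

JG45vm13

Offset from 180°W / 90°S: lon 189.76565°, lat 65.51333°.
Field: 189.76565/20 → 9 → J, 65.51333/10 → 6 → G; chars JG.
Square: 9.76565/2 → 4, 5.51333/1 → 5; chars 45.
Subsquare: 1.76565/0.0833333 → 21 → v, 0.51333/0.0416667 → 12 → m; chars vm.
Extended square: 0.01565/0.00833333 → 1, 0.01333/0.00416667 → 3; chars 13.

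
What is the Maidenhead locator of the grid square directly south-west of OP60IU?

OP60ht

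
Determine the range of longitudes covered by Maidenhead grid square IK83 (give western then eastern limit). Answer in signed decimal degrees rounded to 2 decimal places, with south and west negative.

-4.00, -2.00

Field I=8, K=10: +8·20° lon, +10·10° lat → SW at lon -20°, lat 10°.
Square 8, 3: +8·2° lon, +3·1° lat → SW at lon -4°, lat 13°.
Cell spans 2° lon × 1° lat.
west -4.00, east -2.00.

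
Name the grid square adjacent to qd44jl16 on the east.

Longitude extended square 1; +1 → 2.
The latitude characters are unchanged.

QD44jl26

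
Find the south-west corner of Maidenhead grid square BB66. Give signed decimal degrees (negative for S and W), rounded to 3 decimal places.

Field B=1, B=1: +1·20° lon, +1·10° lat → SW at lon -160°, lat -80°.
Square 6, 6: +6·2° lon, +6·1° lat → SW at lon -148°, lat -74°.
latitude -74.000, longitude -148.000.

-74.000, -148.000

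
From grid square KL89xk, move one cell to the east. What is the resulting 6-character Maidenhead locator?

Longitude subsquare x = 23; +1 → 24, wraps to 0 = a, carry into square.
Longitude square 8; +1 → 9.
The latitude characters are unchanged.

KL99ak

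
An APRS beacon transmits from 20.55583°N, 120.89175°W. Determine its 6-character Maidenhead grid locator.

CL90nn

Offset from 180°W / 90°S: lon 59.1082°, lat 110.5558°.
Field: lon ⌊59.1082/20⌋ = 2 → C; lat ⌊110.5558/10⌋ = 11 → L.
Square: lon ⌊19.1082/2⌋ = 9; lat ⌊0.5558/1⌋ = 0.
Subsquare: lon ⌊1.1082/0.0833333⌋ = 13 → n; lat ⌊0.5558/0.0416667⌋ = 13 → n.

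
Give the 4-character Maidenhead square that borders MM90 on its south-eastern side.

NL09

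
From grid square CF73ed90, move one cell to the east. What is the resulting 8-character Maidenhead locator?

Longitude extended square 9; +1 → 10, wraps to 0, carry into subsquare.
Longitude subsquare e = 4; +1 → 5 = f.
The latitude characters are unchanged.

CF73fd00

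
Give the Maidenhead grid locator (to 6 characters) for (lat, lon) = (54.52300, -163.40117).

AO84hm

Add 180° to longitude and 90° to latitude: 16.5988, 144.5230.
Field: 16.5988/20 → 0 → A, 144.5230/10 → 14 → O; chars AO.
Square: 16.5988/2 → 8, 4.5230/1 → 4; chars 84.
Subsquare: 0.5988/0.0833333 → 7 → h, 0.5230/0.0416667 → 12 → m; chars hm.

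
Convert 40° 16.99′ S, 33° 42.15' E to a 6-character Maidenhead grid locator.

Add 180° to longitude and 90° to latitude: 213.7025, 49.7168.
Field (20°×10°, letters A–R): 213.7025/20 → 10 → K, 49.7168/10 → 4 → E; chars KE.
Square (2°×1°, digits 0–9): 13.7025/2 → 6, 9.7168/1 → 9; chars 69.
Subsquare (5′×2.5′, letters a–x): 1.7025/0.0833333 → 20 → u, 0.7168/0.0416667 → 17 → r; chars ur.

KE69ur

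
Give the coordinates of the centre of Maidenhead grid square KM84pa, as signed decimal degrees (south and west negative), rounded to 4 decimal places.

34.0208, 37.2917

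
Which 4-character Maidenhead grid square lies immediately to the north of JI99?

JJ90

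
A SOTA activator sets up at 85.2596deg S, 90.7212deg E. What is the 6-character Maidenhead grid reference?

NA54ir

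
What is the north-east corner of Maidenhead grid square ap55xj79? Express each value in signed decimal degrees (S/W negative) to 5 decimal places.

Field A=0, P=15: +0·20° lon, +15·10° lat → SW at lon -180°, lat 60°.
Square 5, 5: +5·2° lon, +5·1° lat → SW at lon -170°, lat 65°.
Subsquare x=23, j=9: +23·0.0833333° lon, +9·0.0416667° lat → SW at lon -168.083°, lat 65.375°.
Extended square 7, 9: +7·0.00833333° lon, +9·0.00416667° lat → SW at lon -168.025°, lat 65.4125°.
Cell spans 0.00833333° lon × 0.00416667° lat. NE corner is SW corner plus one full cell.
latitude 65.41667, longitude -168.01667.

65.41667, -168.01667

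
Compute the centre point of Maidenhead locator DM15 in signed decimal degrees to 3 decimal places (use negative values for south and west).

Field D=3, M=12: +3·20° lon, +12·10° lat → SW at lon -120°, lat 30°.
Square 1, 5: +1·2° lon, +5·1° lat → SW at lon -118°, lat 35°.
Cell spans 2° lon × 1° lat. Centre is SW corner plus half of each.
latitude 35.500, longitude -117.000.

35.500, -117.000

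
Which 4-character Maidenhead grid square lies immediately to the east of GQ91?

HQ01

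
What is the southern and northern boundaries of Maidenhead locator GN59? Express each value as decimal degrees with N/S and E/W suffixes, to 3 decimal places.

49.000° N, 50.000° N

Field G=6, N=13: +6·20° lon, +13·10° lat → SW at lon -60°, lat 40°.
Square 5, 9: +5·2° lon, +9·1° lat → SW at lon -50°, lat 49°.
Cell spans 2° lon × 1° lat.
south 49.000° N, north 50.000° N.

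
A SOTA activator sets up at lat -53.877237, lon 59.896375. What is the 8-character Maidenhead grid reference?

LD96wc79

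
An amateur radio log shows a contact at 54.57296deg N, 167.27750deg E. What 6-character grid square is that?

RO34pn

Shift to the Maidenhead origin (180°W, 90°S): lon 347.2775, lat 144.5730.
Field: 347.2775/20 → 17 → R, 144.5730/10 → 14 → O; chars RO.
Square: 7.2775/2 → 3, 4.5730/1 → 4; chars 34.
Subsquare: 1.2775/0.0833333 → 15 → p, 0.5730/0.0416667 → 13 → n; chars pn.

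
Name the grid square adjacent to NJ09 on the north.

Latitude square 9; +1 → 10, wraps to 0, carry into field.
Latitude field J = 9; +1 → 10 = K.
The longitude characters are unchanged.

NK00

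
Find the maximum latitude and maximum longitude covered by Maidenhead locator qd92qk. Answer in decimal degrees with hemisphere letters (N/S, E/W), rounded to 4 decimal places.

57.5417° S, 159.4167° E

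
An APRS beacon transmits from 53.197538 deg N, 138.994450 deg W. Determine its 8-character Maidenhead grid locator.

Add 180° to longitude and 90° to latitude: 41.00555, 143.19754.
Field: lon ⌊41.00555/20⌋ = 2 → C; lat ⌊143.19754/10⌋ = 14 → O.
Square: lon ⌊1.00555/2⌋ = 0; lat ⌊3.19754/1⌋ = 3.
Subsquare: lon ⌊1.00555/0.0833333⌋ = 12 → m; lat ⌊0.19754/0.0416667⌋ = 4 → e.
Extended square: lon ⌊0.00555/0.00833333⌋ = 0; lat ⌊0.03087/0.00416667⌋ = 7.

CO03me07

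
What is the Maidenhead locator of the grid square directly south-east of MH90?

NG09

Longitude square 9; +1 → 10, wraps to 0, carry into field.
Longitude field M = 12; +1 → 13 = N.
Latitude square 0; −1 → -1, wraps to 9, carry into field.
Latitude field H = 7; −1 → 6 = G.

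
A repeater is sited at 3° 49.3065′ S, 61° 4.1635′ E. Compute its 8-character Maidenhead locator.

MI06me82

Offset from 180°W / 90°S: lon 241.06939°, lat 86.17822°.
Field: lon ⌊241.06939/20⌋ = 12 → M; lat ⌊86.17822/10⌋ = 8 → I.
Square: lon ⌊1.06939/2⌋ = 0; lat ⌊6.17822/1⌋ = 6.
Subsquare: lon ⌊1.06939/0.0833333⌋ = 12 → m; lat ⌊0.17822/0.0416667⌋ = 4 → e.
Extended square: lon ⌊0.06939/0.00833333⌋ = 8; lat ⌊0.01156/0.00416667⌋ = 2.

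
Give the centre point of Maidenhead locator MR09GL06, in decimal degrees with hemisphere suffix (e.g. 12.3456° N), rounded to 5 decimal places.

Field M=12, R=17: +12·20° lon, +17·10° lat → SW at lon 60°, lat 80°.
Square 0, 9: +0·2° lon, +9·1° lat → SW at lon 60°, lat 89°.
Subsquare g=6, l=11: +6·0.0833333° lon, +11·0.0416667° lat → SW at lon 60.5°, lat 89.4583°.
Extended square 0, 6: +0·0.00833333° lon, +6·0.00416667° lat → SW at lon 60.5°, lat 89.4833°.
Cell spans 0.00833333° lon × 0.00416667° lat. Centre is SW corner plus half of each.
latitude 89.48542° N, longitude 60.50417° E.

89.48542° N, 60.50417° E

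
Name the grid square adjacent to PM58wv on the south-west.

PM58vu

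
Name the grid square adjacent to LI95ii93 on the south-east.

Longitude extended square 9; +1 → 10, wraps to 0, carry into subsquare.
Longitude subsquare i = 8; +1 → 9 = j.
Latitude extended square 3; −1 → 2.

LI95ji02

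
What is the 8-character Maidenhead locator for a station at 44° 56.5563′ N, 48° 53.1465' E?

Offset from 180°W / 90°S: lon 228.88577°, lat 134.94261°.
Field (20°×10°, letters A–R): lon ⌊228.88577/20⌋ = 11 → L; lat ⌊134.94261/10⌋ = 13 → N.
Square (2°×1°, digits 0–9): lon ⌊8.88577/2⌋ = 4; lat ⌊4.94261/1⌋ = 4.
Subsquare (5′×2.5′, letters a–x): lon ⌊0.88577/0.0833333⌋ = 10 → k; lat ⌊0.94261/0.0416667⌋ = 22 → w.
Extended square (30″×15″, digits 0–9): lon ⌊0.05244/0.00833333⌋ = 6; lat ⌊0.02594/0.00416667⌋ = 6.

LN44kw66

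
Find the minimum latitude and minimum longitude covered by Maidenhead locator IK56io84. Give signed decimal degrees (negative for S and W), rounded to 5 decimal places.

Field I=8, K=10: +8·20° lon, +10·10° lat → SW at lon -20°, lat 10°.
Square 5, 6: +5·2° lon, +6·1° lat → SW at lon -10°, lat 16°.
Subsquare i=8, o=14: +8·0.0833333° lon, +14·0.0416667° lat → SW at lon -9.33333°, lat 16.5833°.
Extended square 8, 4: +8·0.00833333° lon, +4·0.00416667° lat → SW at lon -9.26667°, lat 16.6°.
latitude 16.60000, longitude -9.26667.

16.60000, -9.26667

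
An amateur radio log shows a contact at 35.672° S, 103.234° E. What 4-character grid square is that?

Offset from 180°W / 90°S: lon 283.23°, lat 54.33°.
Field: 283.23/20 → 14 → O, 54.33/10 → 5 → F; chars OF.
Square: 3.23/2 → 1, 4.33/1 → 4; chars 14.

OF14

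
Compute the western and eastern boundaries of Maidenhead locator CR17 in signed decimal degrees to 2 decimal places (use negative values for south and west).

Field C=2, R=17: +2·20° lon, +17·10° lat → SW at lon -140°, lat 80°.
Square 1, 7: +1·2° lon, +7·1° lat → SW at lon -138°, lat 87°.
Cell spans 2° lon × 1° lat.
west -138.00, east -136.00.

-138.00, -136.00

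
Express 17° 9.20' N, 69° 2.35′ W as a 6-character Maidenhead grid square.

FK57ld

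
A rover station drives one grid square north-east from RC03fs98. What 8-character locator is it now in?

RC03gs09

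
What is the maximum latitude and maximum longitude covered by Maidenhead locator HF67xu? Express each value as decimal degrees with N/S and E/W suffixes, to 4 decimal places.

32.1250° S, 26.0000° W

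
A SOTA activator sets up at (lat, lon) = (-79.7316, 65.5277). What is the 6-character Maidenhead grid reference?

Offset from 180°W / 90°S: lon 245.5277°, lat 10.2684°.
Field: lon ⌊245.5277/20⌋ = 12 → M; lat ⌊10.2684/10⌋ = 1 → B.
Square: lon ⌊5.5277/2⌋ = 2; lat ⌊0.2684/1⌋ = 0.
Subsquare: lon ⌊1.5277/0.0833333⌋ = 18 → s; lat ⌊0.2684/0.0416667⌋ = 6 → g.

MB20sg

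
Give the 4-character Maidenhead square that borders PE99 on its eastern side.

QE09

Longitude square 9; +1 → 10, wraps to 0, carry into field.
Longitude field P = 15; +1 → 16 = Q.
The latitude characters are unchanged.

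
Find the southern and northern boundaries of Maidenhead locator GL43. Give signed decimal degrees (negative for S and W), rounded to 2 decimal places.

23.00, 24.00

Field G=6, L=11: +6·20° lon, +11·10° lat → SW at lon -60°, lat 20°.
Square 4, 3: +4·2° lon, +3·1° lat → SW at lon -52°, lat 23°.
Cell spans 2° lon × 1° lat.
south 23.00, north 24.00.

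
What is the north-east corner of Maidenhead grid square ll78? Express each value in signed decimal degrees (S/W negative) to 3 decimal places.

Field L=11, L=11: +11·20° lon, +11·10° lat → SW at lon 40°, lat 20°.
Square 7, 8: +7·2° lon, +8·1° lat → SW at lon 54°, lat 28°.
Cell spans 2° lon × 1° lat. NE corner is SW corner plus one full cell.
latitude 29.000, longitude 56.000.

29.000, 56.000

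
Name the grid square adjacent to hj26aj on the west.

Longitude subsquare a = 0; −1 → -1, wraps to 23 = x, carry into square.
Longitude square 2; −1 → 1.
The latitude characters are unchanged.

HJ16xj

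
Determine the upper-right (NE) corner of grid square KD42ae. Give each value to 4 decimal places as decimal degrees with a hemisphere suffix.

57.7917° S, 28.0833° E

Field K=10, D=3: +10·20° lon, +3·10° lat → SW at lon 20°, lat -60°.
Square 4, 2: +4·2° lon, +2·1° lat → SW at lon 28°, lat -58°.
Subsquare a=0, e=4: +0·0.0833333° lon, +4·0.0416667° lat → SW at lon 28°, lat -57.8333°.
Cell spans 0.0833333° lon × 0.0416667° lat. NE corner is SW corner plus one full cell.
latitude 57.7917° S, longitude 28.0833° E.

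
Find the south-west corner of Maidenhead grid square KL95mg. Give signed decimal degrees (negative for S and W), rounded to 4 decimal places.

25.2500, 39.0000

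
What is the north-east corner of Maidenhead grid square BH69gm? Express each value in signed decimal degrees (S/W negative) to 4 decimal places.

-10.4583, -147.4167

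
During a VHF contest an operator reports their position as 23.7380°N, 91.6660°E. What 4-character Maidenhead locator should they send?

NL53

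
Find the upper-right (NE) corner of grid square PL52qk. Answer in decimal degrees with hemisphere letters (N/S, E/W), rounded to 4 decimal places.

22.4583° N, 131.4167° E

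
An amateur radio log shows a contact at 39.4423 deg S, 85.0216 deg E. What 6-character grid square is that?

Add 180° to longitude and 90° to latitude: 265.0216, 50.5577.
Field: 265.0216/20 → 13 → N, 50.5577/10 → 5 → F; chars NF.
Square: 5.0216/2 → 2, 0.5577/1 → 0; chars 20.
Subsquare: 1.0216/0.0833333 → 12 → m, 0.5577/0.0416667 → 13 → n; chars mn.

NF20mn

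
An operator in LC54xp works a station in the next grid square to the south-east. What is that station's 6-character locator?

LC64ao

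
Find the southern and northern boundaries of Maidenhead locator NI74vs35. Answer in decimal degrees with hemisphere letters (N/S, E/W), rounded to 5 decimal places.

Field N=13, I=8: +13·20° lon, +8·10° lat → SW at lon 80°, lat -10°.
Square 7, 4: +7·2° lon, +4·1° lat → SW at lon 94°, lat -6°.
Subsquare v=21, s=18: +21·0.0833333° lon, +18·0.0416667° lat → SW at lon 95.75°, lat -5.25°.
Extended square 3, 5: +3·0.00833333° lon, +5·0.00416667° lat → SW at lon 95.775°, lat -5.22917°.
Cell spans 0.00833333° lon × 0.00416667° lat.
south 5.22917° S, north 5.22500° S.

5.22917° S, 5.22500° S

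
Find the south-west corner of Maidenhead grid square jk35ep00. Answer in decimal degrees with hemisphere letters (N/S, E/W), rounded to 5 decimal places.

Field J=9, K=10: +9·20° lon, +10·10° lat → SW at lon 0°, lat 10°.
Square 3, 5: +3·2° lon, +5·1° lat → SW at lon 6°, lat 15°.
Subsquare e=4, p=15: +4·0.0833333° lon, +15·0.0416667° lat → SW at lon 6.33333°, lat 15.625°.
Extended square 0, 0: +0·0.00833333° lon, +0·0.00416667° lat → SW at lon 6.33333°, lat 15.625°.
latitude 15.62500° N, longitude 6.33333° E.

15.62500° N, 6.33333° E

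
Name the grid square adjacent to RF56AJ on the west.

RF46xj

Longitude subsquare a = 0; −1 → -1, wraps to 23 = x, carry into square.
Longitude square 5; −1 → 4.
The latitude characters are unchanged.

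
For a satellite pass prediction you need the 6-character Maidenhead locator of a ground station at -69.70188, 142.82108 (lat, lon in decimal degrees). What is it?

Add 180° to longitude and 90° to latitude: 322.8211, 20.2981.
Field (20°×10°, letters A–R): 322.8211/20 → 16 → Q, 20.2981/10 → 2 → C; chars QC.
Square (2°×1°, digits 0–9): 2.8211/2 → 1, 0.2981/1 → 0; chars 10.
Subsquare (5′×2.5′, letters a–x): 0.8211/0.0833333 → 9 → j, 0.2981/0.0416667 → 7 → h; chars jh.

QC10jh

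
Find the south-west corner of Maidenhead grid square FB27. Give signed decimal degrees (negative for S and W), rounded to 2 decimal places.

Field F=5, B=1: +5·20° lon, +1·10° lat → SW at lon -80°, lat -80°.
Square 2, 7: +2·2° lon, +7·1° lat → SW at lon -76°, lat -73°.
latitude -73.00, longitude -76.00.

-73.00, -76.00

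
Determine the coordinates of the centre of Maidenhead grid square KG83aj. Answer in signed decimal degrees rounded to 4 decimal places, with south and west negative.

-26.6042, 36.0417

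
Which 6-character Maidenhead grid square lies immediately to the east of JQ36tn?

JQ36un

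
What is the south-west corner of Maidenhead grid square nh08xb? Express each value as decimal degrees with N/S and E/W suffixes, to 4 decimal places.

11.9583° S, 81.9167° E

Field N=13, H=7: +13·20° lon, +7·10° lat → SW at lon 80°, lat -20°.
Square 0, 8: +0·2° lon, +8·1° lat → SW at lon 80°, lat -12°.
Subsquare x=23, b=1: +23·0.0833333° lon, +1·0.0416667° lat → SW at lon 81.9167°, lat -11.9583°.
latitude 11.9583° S, longitude 81.9167° E.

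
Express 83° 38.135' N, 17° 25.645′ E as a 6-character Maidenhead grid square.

Offset from 180°W / 90°S: lon 197.4274°, lat 173.6356°.
Field: lon ⌊197.4274/20⌋ = 9 → J; lat ⌊173.6356/10⌋ = 17 → R.
Square: lon ⌊17.4274/2⌋ = 8; lat ⌊3.6356/1⌋ = 3.
Subsquare: lon ⌊1.4274/0.0833333⌋ = 17 → r; lat ⌊0.6356/0.0416667⌋ = 15 → p.

JR83rp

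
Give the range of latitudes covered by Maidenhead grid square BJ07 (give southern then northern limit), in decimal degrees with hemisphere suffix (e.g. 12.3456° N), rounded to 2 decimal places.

Field B=1, J=9: +1·20° lon, +9·10° lat → SW at lon -160°, lat 0°.
Square 0, 7: +0·2° lon, +7·1° lat → SW at lon -160°, lat 7°.
Cell spans 2° lon × 1° lat.
south 7.00° N, north 8.00° N.

7.00° N, 8.00° N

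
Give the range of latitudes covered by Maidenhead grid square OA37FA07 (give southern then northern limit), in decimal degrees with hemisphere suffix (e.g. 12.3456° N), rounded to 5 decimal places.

Field O=14, A=0: +14·20° lon, +0·10° lat → SW at lon 100°, lat -90°.
Square 3, 7: +3·2° lon, +7·1° lat → SW at lon 106°, lat -83°.
Subsquare f=5, a=0: +5·0.0833333° lon, +0·0.0416667° lat → SW at lon 106.417°, lat -83°.
Extended square 0, 7: +0·0.00833333° lon, +7·0.00416667° lat → SW at lon 106.417°, lat -82.9708°.
Cell spans 0.00833333° lon × 0.00416667° lat.
south 82.97083° S, north 82.96667° S.

82.97083° S, 82.96667° S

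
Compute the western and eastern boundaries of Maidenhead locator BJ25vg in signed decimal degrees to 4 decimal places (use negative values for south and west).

-154.2500, -154.1667

Field B=1, J=9: +1·20° lon, +9·10° lat → SW at lon -160°, lat 0°.
Square 2, 5: +2·2° lon, +5·1° lat → SW at lon -156°, lat 5°.
Subsquare v=21, g=6: +21·0.0833333° lon, +6·0.0416667° lat → SW at lon -154.25°, lat 5.25°.
Cell spans 0.0833333° lon × 0.0416667° lat.
west -154.2500, east -154.1667.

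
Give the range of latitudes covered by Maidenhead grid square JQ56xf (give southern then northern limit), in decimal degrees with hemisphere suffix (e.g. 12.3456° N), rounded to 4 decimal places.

Field J=9, Q=16: +9·20° lon, +16·10° lat → SW at lon 0°, lat 70°.
Square 5, 6: +5·2° lon, +6·1° lat → SW at lon 10°, lat 76°.
Subsquare x=23, f=5: +23·0.0833333° lon, +5·0.0416667° lat → SW at lon 11.9167°, lat 76.2083°.
Cell spans 0.0833333° lon × 0.0416667° lat.
south 76.2083° N, north 76.2500° N.

76.2083° N, 76.2500° N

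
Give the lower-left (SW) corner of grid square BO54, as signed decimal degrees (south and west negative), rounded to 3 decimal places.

54.000, -150.000

Field B=1, O=14: +1·20° lon, +14·10° lat → SW at lon -160°, lat 50°.
Square 5, 4: +5·2° lon, +4·1° lat → SW at lon -150°, lat 54°.
latitude 54.000, longitude -150.000.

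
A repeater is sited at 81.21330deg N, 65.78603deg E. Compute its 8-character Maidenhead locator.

Shift to the Maidenhead origin (180°W, 90°S): lon 245.78603, lat 171.21330.
Field: 245.78603/20 → 12 → M, 171.21330/10 → 17 → R; chars MR.
Square: 5.78603/2 → 2, 1.21330/1 → 1; chars 21.
Subsquare: 1.78603/0.0833333 → 21 → v, 0.21330/0.0416667 → 5 → f; chars vf.
Extended square: 0.03603/0.00833333 → 4, 0.00497/0.00416667 → 1; chars 41.

MR21vf41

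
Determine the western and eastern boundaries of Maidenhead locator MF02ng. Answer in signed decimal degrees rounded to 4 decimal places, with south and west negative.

61.0833, 61.1667

Field M=12, F=5: +12·20° lon, +5·10° lat → SW at lon 60°, lat -40°.
Square 0, 2: +0·2° lon, +2·1° lat → SW at lon 60°, lat -38°.
Subsquare n=13, g=6: +13·0.0833333° lon, +6·0.0416667° lat → SW at lon 61.0833°, lat -37.75°.
Cell spans 0.0833333° lon × 0.0416667° lat.
west 61.0833, east 61.1667.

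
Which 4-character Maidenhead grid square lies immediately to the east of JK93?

KK03

Longitude square 9; +1 → 10, wraps to 0, carry into field.
Longitude field J = 9; +1 → 10 = K.
The latitude characters are unchanged.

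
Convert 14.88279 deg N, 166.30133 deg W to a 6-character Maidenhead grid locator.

Offset from 180°W / 90°S: lon 13.6987°, lat 104.8828°.
Field: 13.6987/20 → 0 → A, 104.8828/10 → 10 → K; chars AK.
Square: 13.6987/2 → 6, 4.8828/1 → 4; chars 64.
Subsquare: 1.6987/0.0833333 → 20 → u, 0.8828/0.0416667 → 21 → v; chars uv.

AK64uv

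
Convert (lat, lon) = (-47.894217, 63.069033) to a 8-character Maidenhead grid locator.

ME12mc85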